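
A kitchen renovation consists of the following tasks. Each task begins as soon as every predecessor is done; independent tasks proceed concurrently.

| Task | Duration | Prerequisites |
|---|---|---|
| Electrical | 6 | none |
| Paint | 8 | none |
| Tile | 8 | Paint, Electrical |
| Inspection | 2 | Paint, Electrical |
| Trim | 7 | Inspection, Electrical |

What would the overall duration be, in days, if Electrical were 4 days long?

17

The binding path is Paint→Inspection→Trim = 8+2+7 = 17; finish at 17 days.
Electrical has 2 days of float (longest path through it is 15).
No other chain overtakes it, so the finish is 17 days.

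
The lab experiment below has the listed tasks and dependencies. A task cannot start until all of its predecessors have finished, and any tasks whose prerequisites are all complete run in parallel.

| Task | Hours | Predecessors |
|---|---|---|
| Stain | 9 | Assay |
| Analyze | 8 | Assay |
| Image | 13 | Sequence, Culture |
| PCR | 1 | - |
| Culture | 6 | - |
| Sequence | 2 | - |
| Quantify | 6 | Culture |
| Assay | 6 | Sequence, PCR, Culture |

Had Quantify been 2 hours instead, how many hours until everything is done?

Baseline: Culture→Assay→Stain = 6+6+9 = 21 → 21 hours.
The longest path through Quantify is only 12 hours, so Quantify has float 9.
The critical path is still Culture→Assay→Stain; finish is now 21 hours.

21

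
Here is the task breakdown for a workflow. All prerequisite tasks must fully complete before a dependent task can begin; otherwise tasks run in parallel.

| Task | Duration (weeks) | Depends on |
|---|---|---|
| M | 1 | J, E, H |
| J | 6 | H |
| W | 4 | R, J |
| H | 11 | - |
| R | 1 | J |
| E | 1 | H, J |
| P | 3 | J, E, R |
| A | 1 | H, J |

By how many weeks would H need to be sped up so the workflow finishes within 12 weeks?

10

Current finish: 22 weeks; target: 12.
H is on every critical path, so each week cut from H cuts the finish by one (this holds down to a finish of 12).
Need 22 − 12 = 10 weeks off H → H becomes 1 week, finish becomes 12.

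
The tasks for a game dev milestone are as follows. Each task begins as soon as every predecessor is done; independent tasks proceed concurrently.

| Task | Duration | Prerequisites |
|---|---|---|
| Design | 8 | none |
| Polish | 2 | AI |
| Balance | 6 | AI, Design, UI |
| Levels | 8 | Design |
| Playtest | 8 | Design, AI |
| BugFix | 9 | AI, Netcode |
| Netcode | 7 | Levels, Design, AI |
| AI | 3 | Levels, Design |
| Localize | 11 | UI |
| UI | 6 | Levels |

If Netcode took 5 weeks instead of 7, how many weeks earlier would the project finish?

2

Baseline: Design→Levels→AI→Netcode→BugFix = 8+8+3+7+9 = 35 → 35 weeks.
Netcode is on the critical path; changing it to 5 makes that path 33 weeks.
The critical path is still Design→Levels→AI→Netcode→BugFix; finish is now 33 weeks.
Change in finish: 33 − 35 = -2 weeks.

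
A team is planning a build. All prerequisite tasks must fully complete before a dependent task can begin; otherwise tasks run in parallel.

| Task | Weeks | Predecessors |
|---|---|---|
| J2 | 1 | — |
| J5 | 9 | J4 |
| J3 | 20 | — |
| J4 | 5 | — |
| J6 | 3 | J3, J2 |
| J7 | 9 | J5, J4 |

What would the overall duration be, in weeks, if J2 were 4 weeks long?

23

Baseline: J3→J6 = 20+3 = 23 → 23 weeks.
J2 is off the critical path — its longest chain is 4 weeks, giving 19 of slack.
No other chain overtakes it, so the finish is 23 weeks.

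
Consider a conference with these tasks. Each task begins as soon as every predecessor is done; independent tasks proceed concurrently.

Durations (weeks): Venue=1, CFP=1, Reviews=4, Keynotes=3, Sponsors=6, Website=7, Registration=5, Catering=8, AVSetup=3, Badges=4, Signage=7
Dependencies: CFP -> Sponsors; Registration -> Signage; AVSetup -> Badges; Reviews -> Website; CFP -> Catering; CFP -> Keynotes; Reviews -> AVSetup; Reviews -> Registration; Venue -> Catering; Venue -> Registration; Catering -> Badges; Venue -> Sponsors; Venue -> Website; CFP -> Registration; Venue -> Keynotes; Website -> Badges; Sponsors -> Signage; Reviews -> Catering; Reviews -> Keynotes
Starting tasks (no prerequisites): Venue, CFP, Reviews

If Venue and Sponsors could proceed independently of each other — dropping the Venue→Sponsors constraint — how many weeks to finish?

16

Before: longest chain Reviews→Registration→Signage = 4+5+7 = 16, finish 16.
Dropping Venue→Sponsors doesn't change Sponsors's earliest start (1); another predecessor still binds.
The longest chain is now Reviews→Registration→Signage = 4+5+7 = 16, so the plan takes 16 weeks.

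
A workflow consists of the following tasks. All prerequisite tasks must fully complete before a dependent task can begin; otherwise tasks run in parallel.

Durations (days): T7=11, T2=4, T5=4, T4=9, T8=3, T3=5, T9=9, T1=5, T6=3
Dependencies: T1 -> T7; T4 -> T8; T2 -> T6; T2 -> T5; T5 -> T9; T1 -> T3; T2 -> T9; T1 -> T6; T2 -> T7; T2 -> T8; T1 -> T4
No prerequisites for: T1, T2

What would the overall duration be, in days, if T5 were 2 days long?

The binding path is T2→T5→T9 = 4+4+9 = 17; finish at 17 days.
T5 lies on that path, so at 2 days the path becomes 15 days.
New critical path: T1→T4→T8 = 5+9+3 = 17 ⇒ 17 days.

17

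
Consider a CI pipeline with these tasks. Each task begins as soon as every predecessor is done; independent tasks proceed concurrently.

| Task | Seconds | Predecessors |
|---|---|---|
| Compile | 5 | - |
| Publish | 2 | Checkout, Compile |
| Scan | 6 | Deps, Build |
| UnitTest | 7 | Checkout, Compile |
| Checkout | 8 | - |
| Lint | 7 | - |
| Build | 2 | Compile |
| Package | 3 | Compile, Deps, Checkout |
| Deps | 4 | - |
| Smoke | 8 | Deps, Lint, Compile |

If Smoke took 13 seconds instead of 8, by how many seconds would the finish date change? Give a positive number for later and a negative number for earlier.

5

Baseline: Lint→Smoke = 7+8 = 15 → 15 seconds.
Since Smoke is critical, the +5 change carries straight to that chain (now 20 seconds).
No other chain overtakes it, so the finish is 20 seconds.
Change in finish: 20 − 15 = +5 seconds.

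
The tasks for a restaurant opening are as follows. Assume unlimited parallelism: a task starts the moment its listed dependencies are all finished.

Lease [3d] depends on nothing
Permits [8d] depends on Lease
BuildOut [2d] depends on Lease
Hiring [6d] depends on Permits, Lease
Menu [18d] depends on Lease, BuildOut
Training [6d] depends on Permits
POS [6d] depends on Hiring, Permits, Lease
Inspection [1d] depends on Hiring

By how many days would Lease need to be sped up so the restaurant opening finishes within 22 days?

1

Current finish: 23 days; target: 22.
Lease is on every critical path, so each day cut from Lease cuts the finish by one (this holds down to a finish of 21).
Need 23 − 22 = 1 day off Lease → Lease becomes 2 days, finish becomes 22.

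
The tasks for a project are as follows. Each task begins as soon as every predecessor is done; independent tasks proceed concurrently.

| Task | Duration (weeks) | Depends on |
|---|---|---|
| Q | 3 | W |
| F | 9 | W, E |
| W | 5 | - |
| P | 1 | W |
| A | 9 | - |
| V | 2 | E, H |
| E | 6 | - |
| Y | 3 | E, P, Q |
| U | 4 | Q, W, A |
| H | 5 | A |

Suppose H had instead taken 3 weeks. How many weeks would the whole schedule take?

Baseline: A→H→V = 9+5+2 = 16 → 16 weeks.
H lies on that path, so at 3 weeks the path becomes 14 weeks.
The binding chain switches to E→F = 6+9 = 15; finish 15 weeks.

15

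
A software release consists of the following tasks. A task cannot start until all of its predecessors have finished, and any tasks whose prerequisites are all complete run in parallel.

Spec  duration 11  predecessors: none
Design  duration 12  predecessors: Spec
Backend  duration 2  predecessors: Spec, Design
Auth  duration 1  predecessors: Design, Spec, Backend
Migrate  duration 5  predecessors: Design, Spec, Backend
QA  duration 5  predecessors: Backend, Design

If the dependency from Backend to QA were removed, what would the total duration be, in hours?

With the dependency in place, Spec→Design→Backend→Migrate = 11+12+2+5 = 30 sets the finish at 30 hours.
Without Backend→QA, QA's earliest start moves from 25 to 23.
The longest chain is now Spec→Design→Backend→Migrate = 11+12+2+5 = 30, so the job takes 30 hours.

30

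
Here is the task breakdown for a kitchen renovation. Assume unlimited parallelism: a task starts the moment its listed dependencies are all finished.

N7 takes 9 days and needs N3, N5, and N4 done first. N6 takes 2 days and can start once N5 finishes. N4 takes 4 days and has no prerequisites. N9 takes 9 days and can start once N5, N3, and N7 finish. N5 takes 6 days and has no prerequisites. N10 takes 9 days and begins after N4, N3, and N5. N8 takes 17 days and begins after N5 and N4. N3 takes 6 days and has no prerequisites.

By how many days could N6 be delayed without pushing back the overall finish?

16

The longest chain is N3→N7→N9 = 6+9+9 = 24; overall finish 24 days.
The longest chain containing N6 totals 8 days.
Float = 24 − 8 = 16.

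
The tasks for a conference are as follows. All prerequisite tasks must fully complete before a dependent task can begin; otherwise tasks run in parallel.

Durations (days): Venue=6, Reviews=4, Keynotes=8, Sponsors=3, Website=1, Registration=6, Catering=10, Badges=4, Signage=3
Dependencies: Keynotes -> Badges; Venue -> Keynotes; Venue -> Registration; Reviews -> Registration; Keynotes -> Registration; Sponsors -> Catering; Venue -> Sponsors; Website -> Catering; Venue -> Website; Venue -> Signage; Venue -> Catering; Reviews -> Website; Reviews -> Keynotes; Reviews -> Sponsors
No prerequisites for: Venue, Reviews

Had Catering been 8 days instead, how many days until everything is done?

The binding path is Venue→Keynotes→Registration = 6+8+6 = 20; finish at 20 days.
Catering has 1 day of float (longest path through it is 19).
No other chain overtakes it, so the finish is 20 days.

20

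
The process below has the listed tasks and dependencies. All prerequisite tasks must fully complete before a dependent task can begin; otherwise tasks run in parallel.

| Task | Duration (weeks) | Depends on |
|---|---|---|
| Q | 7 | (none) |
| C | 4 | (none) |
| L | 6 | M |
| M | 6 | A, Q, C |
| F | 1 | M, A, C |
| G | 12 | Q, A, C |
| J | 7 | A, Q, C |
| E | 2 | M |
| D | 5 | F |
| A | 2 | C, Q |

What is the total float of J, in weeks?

5

Q→A→M→F→D = 7+2+6+1+5 = 21 sets the makespan at 21 weeks.
The longest chain containing J totals 16 weeks.
Float = 21 − 16 = 5.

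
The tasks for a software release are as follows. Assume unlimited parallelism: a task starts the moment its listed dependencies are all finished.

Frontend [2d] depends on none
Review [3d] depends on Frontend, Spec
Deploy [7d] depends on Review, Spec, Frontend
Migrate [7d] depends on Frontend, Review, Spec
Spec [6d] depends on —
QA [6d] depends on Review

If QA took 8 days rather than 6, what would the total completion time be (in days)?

Actual critical path: Spec→Review→Deploy = 6+3+7 = 16 ⇒ 16 days.
The longest path through QA is only 15 days, so QA has float 1.
Now Spec→Review→QA = 6+3+8 = 17 is longest, so the finish becomes 17 days.

17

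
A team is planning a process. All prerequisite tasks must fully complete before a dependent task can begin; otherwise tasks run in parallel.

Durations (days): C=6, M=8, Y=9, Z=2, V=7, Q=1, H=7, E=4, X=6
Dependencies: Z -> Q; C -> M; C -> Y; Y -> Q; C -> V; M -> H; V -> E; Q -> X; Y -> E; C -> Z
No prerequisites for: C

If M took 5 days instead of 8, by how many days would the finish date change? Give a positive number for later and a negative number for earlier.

0

The binding path is C→Y→Q→X = 6+9+1+6 = 22; finish at 22 days.
The longest path through M is only 21 days, so M has float 1.
That remains the longest chain; total 22 days.
Change in finish: 22 − 22 = +0 days.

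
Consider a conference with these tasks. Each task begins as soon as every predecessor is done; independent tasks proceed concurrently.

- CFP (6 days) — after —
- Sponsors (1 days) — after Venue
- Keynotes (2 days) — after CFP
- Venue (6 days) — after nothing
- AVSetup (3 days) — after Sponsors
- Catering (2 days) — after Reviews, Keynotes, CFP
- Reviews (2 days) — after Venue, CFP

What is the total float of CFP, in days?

Critical path: Venue→Reviews→Catering = 6+2+2 = 10, so the finish is 10 days.
CFP finishes as early as 6 and must finish by 6.
Slack of CFP = 0 − 0 = 0 days.

0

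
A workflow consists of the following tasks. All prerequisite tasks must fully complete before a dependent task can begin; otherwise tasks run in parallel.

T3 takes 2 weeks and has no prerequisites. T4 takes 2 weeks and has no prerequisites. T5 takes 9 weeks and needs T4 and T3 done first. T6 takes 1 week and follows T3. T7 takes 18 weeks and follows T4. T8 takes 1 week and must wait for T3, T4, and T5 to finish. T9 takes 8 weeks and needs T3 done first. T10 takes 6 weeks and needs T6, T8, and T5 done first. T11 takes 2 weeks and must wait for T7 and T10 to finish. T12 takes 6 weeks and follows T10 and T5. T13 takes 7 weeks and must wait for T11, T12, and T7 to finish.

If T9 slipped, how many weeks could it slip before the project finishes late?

T3→T5→T8→T10→T12→T13 = 2+9+1+6+6+7 = 31 sets the makespan at 31 weeks.
T9 finishes as early as 10 and must finish by 31.
So T9 can slip 31 − 10 = 21 weeks.

21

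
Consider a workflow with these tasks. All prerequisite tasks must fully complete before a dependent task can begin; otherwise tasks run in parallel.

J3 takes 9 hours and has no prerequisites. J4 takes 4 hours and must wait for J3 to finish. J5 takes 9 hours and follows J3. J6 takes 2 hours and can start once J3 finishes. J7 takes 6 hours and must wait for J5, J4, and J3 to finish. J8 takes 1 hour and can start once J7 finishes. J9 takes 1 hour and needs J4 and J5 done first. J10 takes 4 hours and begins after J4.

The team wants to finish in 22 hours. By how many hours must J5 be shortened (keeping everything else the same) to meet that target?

Current finish: 25 hours; target: 22.
J5 is on every critical path, so each hour cut from J5 cuts the finish by one (this holds down to a finish of 20).
Need 25 − 22 = 3 hours off J5 → J5 becomes 6 hours, finish becomes 22.

3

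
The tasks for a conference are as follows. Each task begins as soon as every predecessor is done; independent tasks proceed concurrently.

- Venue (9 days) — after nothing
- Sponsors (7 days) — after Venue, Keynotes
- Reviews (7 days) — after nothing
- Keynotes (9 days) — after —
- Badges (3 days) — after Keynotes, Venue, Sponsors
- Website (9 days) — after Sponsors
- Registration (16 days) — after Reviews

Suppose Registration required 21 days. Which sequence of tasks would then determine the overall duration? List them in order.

The binding path is Venue→Sponsors→Website = 9+7+9 = 25; finish at 25 days.
Registration is off the critical path — its longest chain is 23 days, giving 2 of slack.
The binding chain switches to Reviews→Registration = 7+21 = 28; finish 28 days.

Reviews, Registration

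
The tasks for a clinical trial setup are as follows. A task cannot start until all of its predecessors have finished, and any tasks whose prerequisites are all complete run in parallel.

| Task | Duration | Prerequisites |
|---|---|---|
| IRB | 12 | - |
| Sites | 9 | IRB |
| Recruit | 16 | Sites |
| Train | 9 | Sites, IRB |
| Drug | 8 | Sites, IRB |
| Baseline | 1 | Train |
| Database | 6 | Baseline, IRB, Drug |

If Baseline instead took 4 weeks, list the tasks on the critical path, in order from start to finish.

Critical path before the change: IRB→Sites→Train→Baseline→Database = 12+9+9+1+6 = 37 giving 37 weeks.
Since Baseline is critical, the +3 change carries straight to that chain (now 40 weeks).
No other chain overtakes it, so the finish is 40 weeks.

IRB, Sites, Train, Baseline, Database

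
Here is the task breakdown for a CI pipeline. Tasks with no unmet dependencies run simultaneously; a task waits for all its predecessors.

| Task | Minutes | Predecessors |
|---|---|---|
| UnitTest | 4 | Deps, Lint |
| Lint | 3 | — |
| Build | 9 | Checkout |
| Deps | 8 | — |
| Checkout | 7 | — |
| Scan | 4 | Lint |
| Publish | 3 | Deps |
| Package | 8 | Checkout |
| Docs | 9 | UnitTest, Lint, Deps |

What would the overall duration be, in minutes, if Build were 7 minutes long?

As given, the longest chain is Deps→UnitTest→Docs = 8+4+9 = 21, so the finish is 21 minutes.
Build is off the critical path — its longest chain is 16 minutes, giving 5 of slack.
That remains the longest chain; total 21 minutes.

21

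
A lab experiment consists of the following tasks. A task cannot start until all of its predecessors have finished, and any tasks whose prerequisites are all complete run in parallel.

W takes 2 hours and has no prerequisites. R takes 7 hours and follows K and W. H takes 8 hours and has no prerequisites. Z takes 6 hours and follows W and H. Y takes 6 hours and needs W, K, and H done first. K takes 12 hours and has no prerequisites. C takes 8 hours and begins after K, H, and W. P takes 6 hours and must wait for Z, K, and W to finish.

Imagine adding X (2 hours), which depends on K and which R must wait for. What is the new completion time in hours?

Originally the job takes 20 hours.
With X inserted, R now waits for max(K, W, X).
New critical path: K→X→R = 12+2+7 = 21 ⇒ 21 hours.

21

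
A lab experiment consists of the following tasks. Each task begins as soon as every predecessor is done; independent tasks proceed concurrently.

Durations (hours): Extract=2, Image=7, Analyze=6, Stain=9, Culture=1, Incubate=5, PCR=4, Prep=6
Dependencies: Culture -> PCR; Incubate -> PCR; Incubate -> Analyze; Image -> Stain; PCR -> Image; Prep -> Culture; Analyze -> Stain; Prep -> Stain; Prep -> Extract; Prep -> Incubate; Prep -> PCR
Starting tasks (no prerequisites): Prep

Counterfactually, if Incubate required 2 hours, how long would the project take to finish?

28

Actual critical path: Prep→Incubate→PCR→Image→Stain = 6+5+4+7+9 = 31 ⇒ 31 hours.
Since Incubate is critical, the -3 change carries straight to that chain (now 28 hours).
No other chain overtakes it, so the finish is 28 hours.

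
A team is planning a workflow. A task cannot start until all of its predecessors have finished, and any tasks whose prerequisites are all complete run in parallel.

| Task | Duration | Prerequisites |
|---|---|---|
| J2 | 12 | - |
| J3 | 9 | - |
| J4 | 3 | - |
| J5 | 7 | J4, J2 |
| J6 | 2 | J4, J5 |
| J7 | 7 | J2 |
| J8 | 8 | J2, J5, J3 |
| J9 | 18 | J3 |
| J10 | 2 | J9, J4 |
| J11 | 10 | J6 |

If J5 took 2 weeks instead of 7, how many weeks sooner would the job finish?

Baseline: J2→J5→J6→J11 = 12+7+2+10 = 31 → 31 weeks.
J5 lies on that path, so at 2 weeks the path becomes 26 weeks.
Now J3→J9→J10 = 9+18+2 = 29 is longest, so the finish becomes 29 weeks.
Change in finish: 29 − 31 = -2 weeks.

2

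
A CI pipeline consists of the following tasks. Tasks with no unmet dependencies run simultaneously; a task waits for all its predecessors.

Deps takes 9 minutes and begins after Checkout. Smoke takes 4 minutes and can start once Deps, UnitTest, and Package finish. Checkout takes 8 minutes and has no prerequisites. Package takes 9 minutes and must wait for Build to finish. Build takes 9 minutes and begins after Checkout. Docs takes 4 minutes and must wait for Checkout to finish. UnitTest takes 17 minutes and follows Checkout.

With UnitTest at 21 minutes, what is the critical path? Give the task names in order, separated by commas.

Checkout, UnitTest, Smoke

The binding path is Checkout→Build→Package→Smoke = 8+9+9+4 = 30; finish at 30 minutes.
The longest path through UnitTest is only 29 minutes, so UnitTest has float 1.
The binding chain switches to Checkout→UnitTest→Smoke = 8+21+4 = 33; finish 33 minutes.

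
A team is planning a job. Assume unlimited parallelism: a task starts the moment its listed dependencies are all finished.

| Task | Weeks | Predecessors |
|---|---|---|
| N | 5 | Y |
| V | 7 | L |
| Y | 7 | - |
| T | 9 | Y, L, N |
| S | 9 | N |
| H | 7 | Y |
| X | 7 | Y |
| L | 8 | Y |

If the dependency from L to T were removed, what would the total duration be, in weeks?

Original critical path: Y→L→T = 7+8+9 = 24 ⇒ 24 weeks.
Without L→T, T's earliest start moves from 15 to 12.
New critical path: Y→L→V = 7+8+7 = 22 ⇒ 22 weeks.

22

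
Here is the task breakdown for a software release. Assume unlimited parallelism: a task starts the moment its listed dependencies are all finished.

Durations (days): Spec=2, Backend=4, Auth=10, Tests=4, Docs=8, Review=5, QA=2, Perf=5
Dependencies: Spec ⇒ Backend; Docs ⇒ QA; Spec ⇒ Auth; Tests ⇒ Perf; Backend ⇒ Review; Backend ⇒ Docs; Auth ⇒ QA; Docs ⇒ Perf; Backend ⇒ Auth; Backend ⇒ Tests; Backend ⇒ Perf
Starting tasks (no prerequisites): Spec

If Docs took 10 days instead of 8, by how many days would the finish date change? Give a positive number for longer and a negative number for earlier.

2

The binding path is Spec→Backend→Docs→Perf = 2+4+8+5 = 19; finish at 19 days.
Docs is on the critical path; changing it to 10 makes that path 21 days.
No other chain overtakes it, so the finish is 21 days.
Change in finish: 21 − 19 = +2 days.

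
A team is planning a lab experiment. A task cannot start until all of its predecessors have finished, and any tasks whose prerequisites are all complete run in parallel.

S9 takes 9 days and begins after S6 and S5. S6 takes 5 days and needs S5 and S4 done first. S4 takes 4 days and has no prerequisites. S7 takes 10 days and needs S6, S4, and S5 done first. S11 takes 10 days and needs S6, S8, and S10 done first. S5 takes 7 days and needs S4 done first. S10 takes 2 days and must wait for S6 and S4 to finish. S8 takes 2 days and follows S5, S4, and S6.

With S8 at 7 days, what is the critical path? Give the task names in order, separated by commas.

The binding path is S4→S5→S6→S8→S11 = 4+7+5+2+10 = 28; finish at 28 days.
S8 is on the critical path; changing it to 7 makes that path 33 days.
The critical path is still S4→S5→S6→S8→S11; finish is now 33 days.

S4, S5, S6, S8, S11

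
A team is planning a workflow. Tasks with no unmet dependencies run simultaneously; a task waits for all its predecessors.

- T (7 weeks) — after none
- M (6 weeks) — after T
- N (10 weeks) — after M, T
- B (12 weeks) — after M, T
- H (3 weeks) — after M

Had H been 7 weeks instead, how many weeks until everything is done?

25

The binding path is T→M→B = 7+6+12 = 25; finish at 25 weeks.
H is off the critical path — its longest chain is 16 weeks, giving 9 of slack.
The critical path is still T→M→B; finish is now 25 weeks.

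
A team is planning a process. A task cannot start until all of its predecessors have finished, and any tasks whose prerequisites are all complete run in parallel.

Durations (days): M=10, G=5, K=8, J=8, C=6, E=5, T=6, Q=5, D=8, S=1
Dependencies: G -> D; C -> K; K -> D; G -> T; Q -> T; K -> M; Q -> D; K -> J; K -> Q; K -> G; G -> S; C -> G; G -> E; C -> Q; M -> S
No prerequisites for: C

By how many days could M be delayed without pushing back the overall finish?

The longest chain is C→K→G→D = 6+8+5+8 = 27; overall finish 27 days.
Longest path through M: 25 days (earliest finish 24, latest finish 26).
Slack of M = 16 − 14 = 2 days.

2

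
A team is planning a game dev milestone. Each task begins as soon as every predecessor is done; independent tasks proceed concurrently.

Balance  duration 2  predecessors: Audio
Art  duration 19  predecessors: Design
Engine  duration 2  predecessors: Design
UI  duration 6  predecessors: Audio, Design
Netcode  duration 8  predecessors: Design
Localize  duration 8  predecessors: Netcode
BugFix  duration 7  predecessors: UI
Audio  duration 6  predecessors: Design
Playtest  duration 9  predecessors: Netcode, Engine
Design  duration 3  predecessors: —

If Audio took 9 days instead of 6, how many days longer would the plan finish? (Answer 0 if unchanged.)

The binding path is Design→Audio→UI→BugFix = 3+6+6+7 = 22; finish at 22 days.
Audio is on the critical path; changing it to 9 makes that path 25 days.
No other chain overtakes it, so the finish is 25 days.
Change in finish: 25 − 22 = +3 days.

3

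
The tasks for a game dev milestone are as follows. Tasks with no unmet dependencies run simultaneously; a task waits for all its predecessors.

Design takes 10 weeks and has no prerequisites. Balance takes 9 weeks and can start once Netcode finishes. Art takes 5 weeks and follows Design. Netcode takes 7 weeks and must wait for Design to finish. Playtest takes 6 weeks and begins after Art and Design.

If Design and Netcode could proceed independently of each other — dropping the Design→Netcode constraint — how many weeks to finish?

Original critical path: Design→Netcode→Balance = 10+7+9 = 26 ⇒ 26 weeks.
Without Design→Netcode, Netcode's earliest start moves from 10 to 0.
After: Design→Art→Playtest = 10+5+6 = 21 → 21 weeks.

21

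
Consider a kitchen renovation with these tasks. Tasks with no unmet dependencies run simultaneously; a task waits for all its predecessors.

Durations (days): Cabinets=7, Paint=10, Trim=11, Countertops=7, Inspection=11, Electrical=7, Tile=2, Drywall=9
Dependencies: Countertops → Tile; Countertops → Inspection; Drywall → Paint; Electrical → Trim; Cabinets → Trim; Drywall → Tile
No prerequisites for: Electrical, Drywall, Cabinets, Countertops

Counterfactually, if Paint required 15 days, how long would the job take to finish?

Critical path before the change: Drywall→Paint = 9+10 = 19 giving 19 days.
Since Paint is critical, the +5 change carries straight to that chain (now 24 days).
That remains the longest chain; total 24 days.

24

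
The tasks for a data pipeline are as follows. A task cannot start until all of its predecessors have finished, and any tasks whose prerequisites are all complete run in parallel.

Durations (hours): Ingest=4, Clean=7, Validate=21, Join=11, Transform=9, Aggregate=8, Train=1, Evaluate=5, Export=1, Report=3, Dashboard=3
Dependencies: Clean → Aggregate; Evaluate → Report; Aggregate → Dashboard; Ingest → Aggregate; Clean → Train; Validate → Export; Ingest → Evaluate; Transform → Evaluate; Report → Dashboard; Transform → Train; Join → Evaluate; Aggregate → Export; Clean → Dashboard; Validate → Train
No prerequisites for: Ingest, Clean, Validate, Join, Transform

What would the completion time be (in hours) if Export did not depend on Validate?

Original critical path: Validate→Train = 21+1 = 22 ⇒ 22 hours.
Without Validate→Export, Export's earliest start moves from 21 to 15.
The longest chain is now Validate→Train = 21+1 = 22, so the job takes 22 hours.

22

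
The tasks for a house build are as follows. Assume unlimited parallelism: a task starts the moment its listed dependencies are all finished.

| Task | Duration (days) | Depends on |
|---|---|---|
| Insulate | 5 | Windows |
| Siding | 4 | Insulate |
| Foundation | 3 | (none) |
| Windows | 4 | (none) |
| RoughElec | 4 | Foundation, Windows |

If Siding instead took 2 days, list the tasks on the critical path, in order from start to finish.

Baseline: Windows→Insulate→Siding = 4+5+4 = 13 → 13 days.
Since Siding is critical, the -2 change carries straight to that chain (now 11 days).
The critical path is still Windows→Insulate→Siding; finish is now 11 days.

Windows, Insulate, Siding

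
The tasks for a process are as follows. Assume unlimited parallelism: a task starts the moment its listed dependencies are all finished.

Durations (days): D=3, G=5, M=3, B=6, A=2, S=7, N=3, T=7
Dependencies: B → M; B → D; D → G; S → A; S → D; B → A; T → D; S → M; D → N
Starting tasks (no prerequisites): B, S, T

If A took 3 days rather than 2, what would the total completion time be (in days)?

The binding path is S→D→G = 7+3+5 = 15; finish at 15 days.
A has 6 days of float (longest path through it is 9).
That remains the longest chain; total 15 days.

15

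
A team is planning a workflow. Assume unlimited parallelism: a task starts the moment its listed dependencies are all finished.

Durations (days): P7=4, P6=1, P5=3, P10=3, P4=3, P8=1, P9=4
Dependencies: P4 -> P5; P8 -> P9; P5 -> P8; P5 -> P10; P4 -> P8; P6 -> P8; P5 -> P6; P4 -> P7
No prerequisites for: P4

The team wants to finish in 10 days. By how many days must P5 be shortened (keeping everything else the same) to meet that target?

2

Current finish: 12 days; target: 10.
P5 is on every critical path, so each day cut from P5 cuts the finish by one (this holds down to a finish of 10).
Need 12 − 10 = 2 days off P5 → P5 becomes 1 day, finish becomes 10.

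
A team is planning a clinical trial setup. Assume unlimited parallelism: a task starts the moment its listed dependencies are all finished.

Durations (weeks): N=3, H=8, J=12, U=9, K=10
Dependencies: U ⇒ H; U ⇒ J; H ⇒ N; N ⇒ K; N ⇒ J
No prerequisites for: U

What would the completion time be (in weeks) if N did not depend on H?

21

Original critical path: U→H→N→J = 9+8+3+12 = 32 ⇒ 32 weeks.
Without H→N, N's earliest start moves from 17 to 0.
New critical path: U→J = 9+12 = 21 ⇒ 21 weeks.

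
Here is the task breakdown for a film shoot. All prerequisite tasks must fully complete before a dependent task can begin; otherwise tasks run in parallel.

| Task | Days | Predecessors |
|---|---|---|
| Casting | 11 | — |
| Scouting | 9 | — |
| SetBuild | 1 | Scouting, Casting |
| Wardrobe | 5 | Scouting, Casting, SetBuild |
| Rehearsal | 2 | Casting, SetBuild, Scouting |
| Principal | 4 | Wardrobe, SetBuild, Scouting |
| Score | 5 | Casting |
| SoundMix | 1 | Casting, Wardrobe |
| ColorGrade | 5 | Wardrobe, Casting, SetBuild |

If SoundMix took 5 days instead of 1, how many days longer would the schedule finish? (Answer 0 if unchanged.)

As given, the longest chain is Casting→SetBuild→Wardrobe→ColorGrade = 11+1+5+5 = 22, so the finish is 22 days.
The longest path through SoundMix is only 18 days, so SoundMix has float 4.
The binding chain switches to Casting→SetBuild→Wardrobe→SoundMix = 11+1+5+5 = 22; finish 22 days.
Change in finish: 22 − 22 = +0 days.

0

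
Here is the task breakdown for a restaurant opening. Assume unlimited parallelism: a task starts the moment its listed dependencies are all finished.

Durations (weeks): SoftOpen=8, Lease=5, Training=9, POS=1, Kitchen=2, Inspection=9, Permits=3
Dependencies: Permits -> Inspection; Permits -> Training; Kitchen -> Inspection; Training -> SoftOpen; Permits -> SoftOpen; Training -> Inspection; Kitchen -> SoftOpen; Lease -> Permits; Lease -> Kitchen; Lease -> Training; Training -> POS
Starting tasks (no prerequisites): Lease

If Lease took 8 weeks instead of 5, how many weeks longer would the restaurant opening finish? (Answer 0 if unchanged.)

The binding path is Lease→Permits→Training→Inspection = 5+3+9+9 = 26; finish at 26 weeks.
Lease is on the critical path; changing it to 8 makes that path 29 weeks.
No other chain overtakes it, so the finish is 29 weeks.
Change in finish: 29 − 26 = +3 weeks.

3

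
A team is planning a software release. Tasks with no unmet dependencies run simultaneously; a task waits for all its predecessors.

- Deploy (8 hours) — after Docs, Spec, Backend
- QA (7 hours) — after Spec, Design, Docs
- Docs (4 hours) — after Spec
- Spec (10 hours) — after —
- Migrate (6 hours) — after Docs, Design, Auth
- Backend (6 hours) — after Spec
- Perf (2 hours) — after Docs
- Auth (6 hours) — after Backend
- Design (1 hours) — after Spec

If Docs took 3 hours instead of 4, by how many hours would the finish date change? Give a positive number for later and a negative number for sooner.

0

Baseline: Spec→Backend→Auth→Migrate = 10+6+6+6 = 28 → 28 hours.
The longest path through Docs is only 22 hours, so Docs has float 6.
No other chain overtakes it, so the finish is 28 hours.
Change in finish: 28 − 28 = +0 hours.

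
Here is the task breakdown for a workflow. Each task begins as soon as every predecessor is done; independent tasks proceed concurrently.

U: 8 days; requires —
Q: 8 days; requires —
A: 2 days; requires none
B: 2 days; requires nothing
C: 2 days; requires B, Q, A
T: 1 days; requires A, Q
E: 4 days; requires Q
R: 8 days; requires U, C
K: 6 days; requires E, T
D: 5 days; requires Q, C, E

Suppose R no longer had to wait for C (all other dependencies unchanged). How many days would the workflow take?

18

Before: longest chain Q→C→R = 8+2+8 = 18, finish 18.
Without C→R, R's earliest start moves from 10 to 8.
The longest chain is now Q→E→K = 8+4+6 = 18, so the workflow takes 18 days.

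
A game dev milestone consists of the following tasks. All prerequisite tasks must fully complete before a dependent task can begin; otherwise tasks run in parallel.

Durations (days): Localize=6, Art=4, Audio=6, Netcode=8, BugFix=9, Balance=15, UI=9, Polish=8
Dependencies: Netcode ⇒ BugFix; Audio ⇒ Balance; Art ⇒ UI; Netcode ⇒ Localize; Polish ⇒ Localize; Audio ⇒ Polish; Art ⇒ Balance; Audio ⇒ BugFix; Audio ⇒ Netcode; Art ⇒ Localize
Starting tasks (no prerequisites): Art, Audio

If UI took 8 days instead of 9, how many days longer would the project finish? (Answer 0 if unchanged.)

0

Actual critical path: Audio→Netcode→BugFix = 6+8+9 = 23 ⇒ 23 days.
UI has 10 days of float (longest path through it is 13).
No other chain overtakes it, so the finish is 23 days.
Change in finish: 23 − 23 = +0 days.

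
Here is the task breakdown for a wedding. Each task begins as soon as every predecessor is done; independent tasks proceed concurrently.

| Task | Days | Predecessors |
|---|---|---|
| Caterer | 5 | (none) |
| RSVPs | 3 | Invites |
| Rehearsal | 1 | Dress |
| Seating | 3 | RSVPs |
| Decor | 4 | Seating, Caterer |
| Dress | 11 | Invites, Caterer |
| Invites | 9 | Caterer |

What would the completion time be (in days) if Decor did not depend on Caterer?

Original critical path: Caterer→Invites→Dress→Rehearsal = 5+9+11+1 = 26 ⇒ 26 days.
Dropping Caterer→Decor doesn't change Decor's earliest start (20); another predecessor still binds.
The longest chain is now Caterer→Invites→Dress→Rehearsal = 5+9+11+1 = 26, so the wedding takes 26 days.

26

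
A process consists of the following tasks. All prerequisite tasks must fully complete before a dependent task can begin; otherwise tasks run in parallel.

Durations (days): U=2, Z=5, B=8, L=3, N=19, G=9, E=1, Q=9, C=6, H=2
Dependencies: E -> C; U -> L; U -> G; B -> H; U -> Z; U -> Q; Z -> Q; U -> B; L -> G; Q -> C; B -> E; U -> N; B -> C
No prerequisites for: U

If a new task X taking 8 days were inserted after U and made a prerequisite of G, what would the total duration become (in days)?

22

Originally the schedule takes 22 days.
With X inserted, G now waits for max(L, U, X).
New critical path: U→Z→Q→C = 2+5+9+6 = 22 ⇒ 22 days.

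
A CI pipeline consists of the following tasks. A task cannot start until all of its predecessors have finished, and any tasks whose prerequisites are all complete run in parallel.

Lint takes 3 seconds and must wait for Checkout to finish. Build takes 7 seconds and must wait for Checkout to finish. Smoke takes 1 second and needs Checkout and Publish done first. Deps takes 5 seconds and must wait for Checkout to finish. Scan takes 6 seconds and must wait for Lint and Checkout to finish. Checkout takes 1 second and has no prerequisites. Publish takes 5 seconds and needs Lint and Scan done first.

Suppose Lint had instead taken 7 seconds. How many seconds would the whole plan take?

Critical path before the change: Checkout→Lint→Scan→Publish→Smoke = 1+3+6+5+1 = 16 giving 16 seconds.
Since Lint is critical, the +4 change carries straight to that chain (now 20 seconds).
The critical path is still Checkout→Lint→Scan→Publish→Smoke; finish is now 20 seconds.

20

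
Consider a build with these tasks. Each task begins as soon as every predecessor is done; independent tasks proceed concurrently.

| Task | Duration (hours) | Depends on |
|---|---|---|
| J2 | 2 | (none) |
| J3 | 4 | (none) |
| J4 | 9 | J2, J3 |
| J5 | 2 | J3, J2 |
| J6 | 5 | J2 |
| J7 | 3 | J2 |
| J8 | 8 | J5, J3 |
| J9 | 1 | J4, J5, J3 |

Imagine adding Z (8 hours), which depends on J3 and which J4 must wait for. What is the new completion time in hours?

Originally the build takes 14 hours.
With Z inserted, J4 now waits for max(J2, J3, Z).
New critical path: J3→Z→J4→J9 = 4+8+9+1 = 22 ⇒ 22 hours.

22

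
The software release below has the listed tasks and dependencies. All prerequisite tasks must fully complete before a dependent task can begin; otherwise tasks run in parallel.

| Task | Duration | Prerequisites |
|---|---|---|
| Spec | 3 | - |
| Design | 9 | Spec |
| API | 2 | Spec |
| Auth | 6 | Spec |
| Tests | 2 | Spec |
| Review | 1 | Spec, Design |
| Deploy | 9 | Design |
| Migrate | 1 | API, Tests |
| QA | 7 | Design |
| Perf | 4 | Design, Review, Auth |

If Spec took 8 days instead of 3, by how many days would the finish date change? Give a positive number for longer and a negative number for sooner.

5

Actual critical path: Spec→Design→Deploy = 3+9+9 = 21 ⇒ 21 days.
Spec is on the critical path; changing it to 8 makes that path 26 days.
The critical path is still Spec→Design→Deploy; finish is now 26 days.
Change in finish: 26 − 21 = +5 days.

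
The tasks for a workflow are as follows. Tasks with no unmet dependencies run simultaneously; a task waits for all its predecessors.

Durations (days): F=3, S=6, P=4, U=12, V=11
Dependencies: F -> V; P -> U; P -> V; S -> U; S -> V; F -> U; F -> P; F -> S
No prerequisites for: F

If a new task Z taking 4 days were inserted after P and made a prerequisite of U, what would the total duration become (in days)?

Originally the plan takes 21 days.
With Z inserted, U now waits for max(S, F, P, Z).
New critical path: F→P→Z→U = 3+4+4+12 = 23 ⇒ 23 days.

23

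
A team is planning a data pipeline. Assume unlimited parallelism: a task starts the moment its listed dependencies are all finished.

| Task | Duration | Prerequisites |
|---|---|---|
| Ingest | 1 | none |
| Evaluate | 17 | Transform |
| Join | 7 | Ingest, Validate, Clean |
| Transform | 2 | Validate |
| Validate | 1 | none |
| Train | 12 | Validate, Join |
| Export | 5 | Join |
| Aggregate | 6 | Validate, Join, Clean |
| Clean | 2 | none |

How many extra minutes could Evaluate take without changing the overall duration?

1

Critical path: Clean→Join→Train = 2+7+12 = 21, so the finish is 21 minutes.
Evaluate finishes as early as 20 and must finish by 21.
So Evaluate can slip 21 − 20 = 1 minute.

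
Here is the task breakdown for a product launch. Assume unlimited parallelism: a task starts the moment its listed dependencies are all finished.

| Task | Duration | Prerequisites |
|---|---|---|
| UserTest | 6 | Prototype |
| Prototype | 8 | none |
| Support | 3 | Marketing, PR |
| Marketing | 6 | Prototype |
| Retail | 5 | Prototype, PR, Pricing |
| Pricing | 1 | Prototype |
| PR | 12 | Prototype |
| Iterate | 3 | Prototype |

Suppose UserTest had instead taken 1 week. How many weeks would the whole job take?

Baseline: Prototype→PR→Retail = 8+12+5 = 25 → 25 weeks.
UserTest has 11 weeks of float (longest path through it is 14).
That remains the longest chain; total 25 weeks.

25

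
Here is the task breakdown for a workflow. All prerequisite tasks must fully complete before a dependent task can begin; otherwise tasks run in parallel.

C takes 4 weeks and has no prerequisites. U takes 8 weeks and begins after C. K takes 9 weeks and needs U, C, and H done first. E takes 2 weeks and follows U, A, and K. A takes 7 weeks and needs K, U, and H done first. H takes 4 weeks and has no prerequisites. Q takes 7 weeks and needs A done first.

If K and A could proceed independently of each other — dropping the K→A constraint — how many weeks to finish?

Original critical path: C→U→K→A→Q = 4+8+9+7+7 = 35 ⇒ 35 weeks.
Without K→A, A's earliest start moves from 21 to 12.
The longest chain is now C→U→A→Q = 4+8+7+7 = 26, so the schedule takes 26 weeks.

26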